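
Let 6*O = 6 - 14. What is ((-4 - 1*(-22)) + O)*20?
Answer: 1000/3 ≈ 333.33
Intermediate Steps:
O = -4/3 (O = (6 - 14)/6 = (1/6)*(-8) = -4/3 ≈ -1.3333)
((-4 - 1*(-22)) + O)*20 = ((-4 - 1*(-22)) - 4/3)*20 = ((-4 + 22) - 4/3)*20 = (18 - 4/3)*20 = (50/3)*20 = 1000/3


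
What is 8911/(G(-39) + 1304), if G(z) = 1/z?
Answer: 49647/7265 ≈ 6.8337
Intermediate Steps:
8911/(G(-39) + 1304) = 8911/(1/(-39) + 1304) = 8911/(-1/39 + 1304) = 8911/(50855/39) = 8911*(39/50855) = 49647/7265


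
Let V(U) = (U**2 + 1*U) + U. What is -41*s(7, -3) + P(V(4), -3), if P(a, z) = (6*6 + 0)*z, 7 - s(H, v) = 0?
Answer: -395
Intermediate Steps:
V(U) = U**2 + 2*U (V(U) = (U**2 + U) + U = (U + U**2) + U = U**2 + 2*U)
s(H, v) = 7 (s(H, v) = 7 - 1*0 = 7 + 0 = 7)
P(a, z) = 36*z (P(a, z) = (36 + 0)*z = 36*z)
-41*s(7, -3) + P(V(4), -3) = -41*7 + 36*(-3) = -287 - 108 = -395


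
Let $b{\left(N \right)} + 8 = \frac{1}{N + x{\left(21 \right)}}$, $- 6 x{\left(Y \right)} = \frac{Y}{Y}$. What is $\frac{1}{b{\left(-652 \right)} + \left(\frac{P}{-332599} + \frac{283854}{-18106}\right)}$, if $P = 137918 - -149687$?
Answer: $- \frac{11782116357011}{289175525749164} \approx -0.040744$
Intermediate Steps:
$x{\left(Y \right)} = - \frac{1}{6}$ ($x{\left(Y \right)} = - \frac{Y \frac{1}{Y}}{6} = \left(- \frac{1}{6}\right) 1 = - \frac{1}{6}$)
$P = 287605$ ($P = 137918 + 149687 = 287605$)
$b{\left(N \right)} = -8 + \frac{1}{- \frac{1}{6} + N}$ ($b{\left(N \right)} = -8 + \frac{1}{N - \frac{1}{6}} = -8 + \frac{1}{- \frac{1}{6} + N}$)
$\frac{1}{b{\left(-652 \right)} + \left(\frac{P}{-332599} + \frac{283854}{-18106}\right)} = \frac{1}{\frac{2 \left(7 - -15648\right)}{-1 + 6 \left(-652\right)} + \left(\frac{287605}{-332599} + \frac{283854}{-18106}\right)} = \frac{1}{\frac{2 \left(7 + 15648\right)}{-1 - 3912} + \left(287605 \left(- \frac{1}{332599}\right) + 283854 \left(- \frac{1}{18106}\right)\right)} = \frac{1}{2 \frac{1}{-3913} \cdot 15655 - \frac{49808466338}{3011018747}} = \frac{1}{2 \left(- \frac{1}{3913}\right) 15655 - \frac{49808466338}{3011018747}} = \frac{1}{- \frac{31310}{3913} - \frac{49808466338}{3011018747}} = \frac{1}{- \frac{289175525749164}{11782116357011}} = - \frac{11782116357011}{289175525749164}$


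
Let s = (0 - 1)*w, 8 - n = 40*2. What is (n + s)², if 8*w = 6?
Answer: 84681/16 ≈ 5292.6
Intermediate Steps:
w = ¾ (w = (⅛)*6 = ¾ ≈ 0.75000)
n = -72 (n = 8 - 40*2 = 8 - 1*80 = 8 - 80 = -72)
s = -¾ (s = (0 - 1)*(¾) = -1*¾ = -¾ ≈ -0.75000)
(n + s)² = (-72 - ¾)² = (-291/4)² = 84681/16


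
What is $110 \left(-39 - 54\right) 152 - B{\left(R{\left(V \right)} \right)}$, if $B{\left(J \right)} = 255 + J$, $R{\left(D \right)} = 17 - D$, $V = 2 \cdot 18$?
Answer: $-1555196$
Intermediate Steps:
$V = 36$
$110 \left(-39 - 54\right) 152 - B{\left(R{\left(V \right)} \right)} = 110 \left(-39 - 54\right) 152 - \left(255 + \left(17 - 36\right)\right) = 110 \left(-93\right) 152 - \left(255 + \left(17 - 36\right)\right) = \left(-10230\right) 152 - \left(255 - 19\right) = -1554960 - 236 = -1555196$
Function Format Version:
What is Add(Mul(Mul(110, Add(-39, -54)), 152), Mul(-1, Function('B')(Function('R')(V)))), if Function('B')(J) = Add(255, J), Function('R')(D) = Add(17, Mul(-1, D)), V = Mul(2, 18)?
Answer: -1555196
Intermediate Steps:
V = 36
Add(Mul(Mul(110, Add(-39, -54)), 152), Mul(-1, Function('B')(Function('R')(V)))) = Add(Mul(Mul(110, Add(-39, -54)), 152), Mul(-1, Add(255, Add(17, Mul(-1, 36))))) = Add(Mul(Mul(110, -93), 152), Mul(-1, Add(255, Add(17, -36)))) = Add(Mul(-10230, 152), Mul(-1, Add(255, -19))) = Add(-1554960, Mul(-1, 236)) = Add(-1554960, -236) = -1555196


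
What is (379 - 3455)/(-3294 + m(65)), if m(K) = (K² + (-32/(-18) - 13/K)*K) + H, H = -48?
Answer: -13842/4435 ≈ -3.1211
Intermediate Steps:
m(K) = -48 + K² + K*(16/9 - 13/K) (m(K) = (K² + (-32/(-18) - 13/K)*K) - 48 = (K² + (-32*(-1/18) - 13/K)*K) - 48 = (K² + (16/9 - 13/K)*K) - 48 = (K² + K*(16/9 - 13/K)) - 48 = -48 + K² + K*(16/9 - 13/K))
(379 - 3455)/(-3294 + m(65)) = (379 - 3455)/(-3294 + (-61 + 65² + (16/9)*65)) = -3076/(-3294 + (-61 + 4225 + 1040/9)) = -3076/(-3294 + 38516/9) = -3076/8870/9 = -3076*9/8870 = -13842/4435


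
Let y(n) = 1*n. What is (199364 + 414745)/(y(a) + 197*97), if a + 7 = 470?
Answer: 204703/6524 ≈ 31.377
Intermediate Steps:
a = 463 (a = -7 + 470 = 463)
y(n) = n
(199364 + 414745)/(y(a) + 197*97) = (199364 + 414745)/(463 + 197*97) = 614109/(463 + 19109) = 614109/19572 = 614109*(1/19572) = 204703/6524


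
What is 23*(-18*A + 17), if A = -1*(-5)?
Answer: -1679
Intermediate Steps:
A = 5
23*(-18*A + 17) = 23*(-18*5 + 17) = 23*(-90 + 17) = 23*(-73) = -1679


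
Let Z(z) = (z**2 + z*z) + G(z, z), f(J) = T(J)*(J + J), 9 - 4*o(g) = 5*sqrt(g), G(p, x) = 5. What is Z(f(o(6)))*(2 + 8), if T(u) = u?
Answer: 510605/16 - 51975*sqrt(6)/4 ≈ 84.755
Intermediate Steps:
o(g) = 9/4 - 5*sqrt(g)/4
f(J) = 2*J**2 (f(J) = J*(J + J) = J*(2*J) = 2*J**2)
Z(z) = 5 + 2*z**2 (Z(z) = (z**2 + z*z) + 5 = (z**2 + z**2) + 5 = 2*z**2 + 5 = 5 + 2*z**2)
Z(f(o(6)))*(2 + 8) = (5 + 2*(2*(9/4 - 5*sqrt(6)/4)**2)**2)*(2 + 8) = (5 + 2*(4*(9/4 - 5*sqrt(6)/4)**4))*10 = (5 + 8*(9/4 - 5*sqrt(6)/4)**4)*10 = 50 + 80*(9/4 - 5*sqrt(6)/4)**4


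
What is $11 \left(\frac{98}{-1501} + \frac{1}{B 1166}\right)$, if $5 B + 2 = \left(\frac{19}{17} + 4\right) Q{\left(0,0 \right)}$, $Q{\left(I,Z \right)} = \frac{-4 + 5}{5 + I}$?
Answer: $- \frac{10122169}{13205798} \approx -0.76649$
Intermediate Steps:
$Q{\left(I,Z \right)} = \frac{1}{5 + I}$ ($Q{\left(I,Z \right)} = 1 \frac{1}{5 + I} = \frac{1}{5 + I}$)
$B = - \frac{83}{425}$ ($B = - \frac{2}{5} + \frac{\left(\frac{19}{17} + 4\right) \frac{1}{5 + 0}}{5} = - \frac{2}{5} + \frac{\left(19 \cdot \frac{1}{17} + 4\right) \frac{1}{5}}{5} = - \frac{2}{5} + \frac{\left(\frac{19}{17} + 4\right) \frac{1}{5}}{5} = - \frac{2}{5} + \frac{\frac{87}{17} \cdot \frac{1}{5}}{5} = - \frac{2}{5} + \frac{1}{5} \cdot \frac{87}{85} = - \frac{2}{5} + \frac{87}{425} = - \frac{83}{425} \approx -0.19529$)
$11 \left(\frac{98}{-1501} + \frac{1}{B 1166}\right) = 11 \left(\frac{98}{-1501} + \frac{1}{\left(- \frac{83}{425}\right) 1166}\right) = 11 \left(98 \left(- \frac{1}{1501}\right) - \frac{425}{96778}\right) = 11 \left(- \frac{98}{1501} - \frac{425}{96778}\right) = 11 \left(- \frac{10122169}{145263778}\right) = - \frac{10122169}{13205798}$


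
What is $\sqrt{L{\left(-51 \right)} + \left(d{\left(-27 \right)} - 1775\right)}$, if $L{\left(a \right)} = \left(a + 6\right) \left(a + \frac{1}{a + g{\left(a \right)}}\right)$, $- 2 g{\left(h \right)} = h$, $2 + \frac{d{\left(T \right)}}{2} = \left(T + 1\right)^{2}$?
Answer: $\frac{\sqrt{540362}}{17} \approx 43.241$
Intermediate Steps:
$d{\left(T \right)} = -4 + 2 \left(1 + T\right)^{2}$ ($d{\left(T \right)} = -4 + 2 \left(T + 1\right)^{2} = -4 + 2 \left(1 + T\right)^{2}$)
$g{\left(h \right)} = - \frac{h}{2}$
$L{\left(a \right)} = \left(6 + a\right) \left(a + \frac{2}{a}\right)$ ($L{\left(a \right)} = \left(a + 6\right) \left(a + \frac{1}{a - \frac{a}{2}}\right) = \left(6 + a\right) \left(a + \frac{1}{\frac{1}{2} a}\right) = \left(6 + a\right) \left(a + \frac{2}{a}\right)$)
$\sqrt{L{\left(-51 \right)} + \left(d{\left(-27 \right)} - 1775\right)} = \sqrt{\left(2 + \left(-51\right)^{2} + 6 \left(-51\right) + \frac{12}{-51}\right) - \left(1779 - 2 \left(1 - 27\right)^{2}\right)} = \sqrt{\left(2 + 2601 - 306 + 12 \left(- \frac{1}{51}\right)\right) - \left(1779 - 1352\right)} = \sqrt{\left(2 + 2601 - 306 - \frac{4}{17}\right) + \left(\left(-4 + 2 \cdot 676\right) - 1775\right)} = \sqrt{\frac{39045}{17} + \left(\left(-4 + 1352\right) - 1775\right)} = \sqrt{\frac{39045}{17} + \left(1348 - 1775\right)} = \sqrt{\frac{39045}{17} - 427} = \sqrt{\frac{31786}{17}} = \frac{\sqrt{540362}}{17}$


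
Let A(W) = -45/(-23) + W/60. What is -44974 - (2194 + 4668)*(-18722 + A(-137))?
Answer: 88615066481/690 ≈ 1.2843e+8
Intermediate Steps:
A(W) = 45/23 + W/60 (A(W) = -45*(-1/23) + W*(1/60) = 45/23 + W/60)
-44974 - (2194 + 4668)*(-18722 + A(-137)) = -44974 - (2194 + 4668)*(-18722 + (45/23 + (1/60)*(-137))) = -44974 - 6862*(-18722 + (45/23 - 137/60)) = -44974 - 6862*(-18722 - 451/1380) = -44974 - 6862*(-25836811)/1380 = -44974 - 1*(-88646098541/690) = -44974 + 88646098541/690 = 88615066481/690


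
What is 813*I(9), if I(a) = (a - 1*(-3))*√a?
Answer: 29268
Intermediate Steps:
I(a) = √a*(3 + a) (I(a) = (a + 3)*√a = (3 + a)*√a = √a*(3 + a))
813*I(9) = 813*(√9*(3 + 9)) = 813*(3*12) = 813*36 = 29268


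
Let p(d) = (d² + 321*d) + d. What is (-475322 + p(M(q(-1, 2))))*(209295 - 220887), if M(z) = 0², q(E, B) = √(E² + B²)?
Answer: 5509932624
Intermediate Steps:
q(E, B) = √(B² + E²)
M(z) = 0
p(d) = d² + 322*d
(-475322 + p(M(q(-1, 2))))*(209295 - 220887) = (-475322 + 0*(322 + 0))*(209295 - 220887) = (-475322 + 0*322)*(-11592) = (-475322 + 0)*(-11592) = -475322*(-11592) = 5509932624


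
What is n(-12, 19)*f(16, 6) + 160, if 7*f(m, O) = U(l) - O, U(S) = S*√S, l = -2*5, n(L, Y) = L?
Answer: 1192/7 + 120*I*√10/7 ≈ 170.29 + 54.21*I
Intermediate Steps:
l = -10
U(S) = S^(3/2)
f(m, O) = -O/7 - 10*I*√10/7 (f(m, O) = ((-10)^(3/2) - O)/7 = (-10*I*√10 - O)/7 = (-O - 10*I*√10)/7 = -O/7 - 10*I*√10/7)
n(-12, 19)*f(16, 6) + 160 = -12*(-⅐*6 - 10*I*√10/7) + 160 = -12*(-6/7 - 10*I*√10/7) + 160 = (72/7 + 120*I*√10/7) + 160 = 1192/7 + 120*I*√10/7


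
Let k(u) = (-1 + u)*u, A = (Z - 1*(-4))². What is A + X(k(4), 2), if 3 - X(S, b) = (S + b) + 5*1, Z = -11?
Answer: 33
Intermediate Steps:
A = 49 (A = (-11 - 1*(-4))² = (-11 + 4)² = (-7)² = 49)
k(u) = u*(-1 + u)
X(S, b) = -2 - S - b (X(S, b) = 3 - ((S + b) + 5*1) = 3 - ((S + b) + 5) = 3 - (5 + S + b) = 3 + (-5 - S - b) = -2 - S - b)
A + X(k(4), 2) = 49 + (-2 - 4*(-1 + 4) - 1*2) = 49 + (-2 - 4*3 - 2) = 49 + (-2 - 1*12 - 2) = 49 + (-2 - 12 - 2) = 49 - 16 = 33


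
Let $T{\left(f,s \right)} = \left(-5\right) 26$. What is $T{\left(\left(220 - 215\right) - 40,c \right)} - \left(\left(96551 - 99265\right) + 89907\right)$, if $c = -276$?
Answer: $-87323$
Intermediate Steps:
$T{\left(f,s \right)} = -130$
$T{\left(\left(220 - 215\right) - 40,c \right)} - \left(\left(96551 - 99265\right) + 89907\right) = -130 - \left(\left(96551 - 99265\right) + 89907\right) = -130 - \left(-2714 + 89907\right) = -130 - 87193 = -87323$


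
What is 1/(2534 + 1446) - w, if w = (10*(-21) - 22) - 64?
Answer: 1178081/3980 ≈ 296.00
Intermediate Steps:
w = -296 (w = (-210 - 22) - 64 = -232 - 64 = -296)
1/(2534 + 1446) - w = 1/(2534 + 1446) - 1*(-296) = 1/3980 + 296 = 1178081/3980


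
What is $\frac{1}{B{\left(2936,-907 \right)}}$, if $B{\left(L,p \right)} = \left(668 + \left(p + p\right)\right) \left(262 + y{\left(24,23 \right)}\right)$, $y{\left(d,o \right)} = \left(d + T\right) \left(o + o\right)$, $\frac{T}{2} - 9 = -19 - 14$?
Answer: $\frac{1}{964932} \approx 1.0363 \cdot 10^{-6}$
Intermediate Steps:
$T = -48$ ($T = 18 + 2 \left(-19 - 14\right) = 18 + 2 \left(-33\right) = 18 - 66 = -48$)
$y{\left(d,o \right)} = 2 o \left(-48 + d\right)$ ($y{\left(d,o \right)} = \left(d - 48\right) \left(o + o\right) = \left(-48 + d\right) 2 o = 2 o \left(-48 + d\right)$)
$B{\left(L,p \right)} = -562456 - 1684 p$ ($B{\left(L,p \right)} = \left(668 + \left(p + p\right)\right) \left(262 + 2 \cdot 23 \left(-48 + 24\right)\right) = \left(668 + 2 p\right) \left(262 + 2 \cdot 23 \left(-24\right)\right) = \left(668 + 2 p\right) \left(262 - 1104\right) = \left(668 + 2 p\right) \left(-842\right) = -562456 - 1684 p$)
$\frac{1}{B{\left(2936,-907 \right)}} = \frac{1}{-562456 - -1527388} = \frac{1}{-562456 + 1527388} = \frac{1}{964932}$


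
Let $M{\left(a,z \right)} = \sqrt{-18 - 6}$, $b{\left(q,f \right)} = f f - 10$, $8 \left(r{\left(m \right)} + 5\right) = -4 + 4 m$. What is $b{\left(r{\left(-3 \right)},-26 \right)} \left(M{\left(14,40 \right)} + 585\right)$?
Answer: $389610 + 1332 i \sqrt{6} \approx 3.8961 \cdot 10^{5} + 3262.7 i$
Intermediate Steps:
$r{\left(m \right)} = - \frac{11}{2} + \frac{m}{2}$ ($r{\left(m \right)} = -5 + \frac{-4 + 4 m}{8} = -5 + \left(- \frac{1}{2} + \frac{m}{2}\right) = - \frac{11}{2} + \frac{m}{2}$)
$b{\left(q,f \right)} = -10 + f^{2}$ ($b{\left(q,f \right)} = f^{2} - 10 = -10 + f^{2}$)
$M{\left(a,z \right)} = 2 i \sqrt{6}$ ($M{\left(a,z \right)} = \sqrt{-24} = 2 i \sqrt{6}$)
$b{\left(r{\left(-3 \right)},-26 \right)} \left(M{\left(14,40 \right)} + 585\right) = \left(-10 + \left(-26\right)^{2}\right) \left(2 i \sqrt{6} + 585\right) = \left(-10 + 676\right) \left(585 + 2 i \sqrt{6}\right) = 666 \left(585 + 2 i \sqrt{6}\right) = 389610 + 1332 i \sqrt{6}$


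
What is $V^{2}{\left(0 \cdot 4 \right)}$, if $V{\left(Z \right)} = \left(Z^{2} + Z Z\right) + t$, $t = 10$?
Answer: $100$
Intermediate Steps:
$V{\left(Z \right)} = 10 + 2 Z^{2}$ ($V{\left(Z \right)} = \left(Z^{2} + Z Z\right) + 10 = \left(Z^{2} + Z^{2}\right) + 10 = 2 Z^{2} + 10 = 10 + 2 Z^{2}$)
$V^{2}{\left(0 \cdot 4 \right)} = \left(10 + 2 \left(0 \cdot 4\right)^{2}\right)^{2} = \left(10 + 2 \cdot 0^{2}\right)^{2} = \left(10 + 2 \cdot 0\right)^{2} = \left(10 + 0\right)^{2} = 10^{2} = 100$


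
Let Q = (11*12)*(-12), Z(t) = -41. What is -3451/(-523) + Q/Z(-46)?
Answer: 969923/21443 ≈ 45.233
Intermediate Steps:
Q = -1584 (Q = 132*(-12) = -1584)
-3451/(-523) + Q/Z(-46) = -3451/(-523) - 1584/(-41) = -3451*(-1/523) - 1584*(-1/41) = 3451/523 + 1584/41 = 969923/21443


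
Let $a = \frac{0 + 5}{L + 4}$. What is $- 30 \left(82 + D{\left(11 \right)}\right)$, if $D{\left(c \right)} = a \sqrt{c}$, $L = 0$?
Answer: $-2460 - \frac{75 \sqrt{11}}{2} \approx -2584.4$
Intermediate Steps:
$a = \frac{5}{4}$ ($a = \frac{0 + 5}{0 + 4} = \frac{5}{4} \approx 1.25$)
$D{\left(c \right)} = \frac{5 \sqrt{c}}{4}$
$- 30 \left(82 + D{\left(11 \right)}\right) = - 30 \left(82 + \frac{5 \sqrt{11}}{4}\right) = -2460 - \frac{75 \sqrt{11}}{2}$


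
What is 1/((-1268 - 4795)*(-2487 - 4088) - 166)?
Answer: 1/39864059 ≈ 2.5085e-8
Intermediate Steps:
1/((-1268 - 4795)*(-2487 - 4088) - 166) = 1/(-6063*(-6575) - 166) = 1/(39864225 - 166) = 1/39864059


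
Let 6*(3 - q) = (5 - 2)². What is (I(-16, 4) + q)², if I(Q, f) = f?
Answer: 121/4 ≈ 30.250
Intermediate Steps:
q = 3/2 (q = 3 - (5 - 2)²/6 = 3 - ⅙*3² = 3 - ⅙*9 = 3 - 3/2 = 3/2 ≈ 1.5000)
(I(-16, 4) + q)² = (4 + 3/2)² = (11/2)² = 121/4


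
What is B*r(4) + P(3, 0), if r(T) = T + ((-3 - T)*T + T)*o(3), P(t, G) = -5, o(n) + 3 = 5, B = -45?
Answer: 1975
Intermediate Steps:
o(n) = 2 (o(n) = -3 + 5 = 2)
r(T) = 3*T + 2*T*(-3 - T) (r(T) = T + ((-3 - T)*T + T)*2 = T + (T*(-3 - T) + T)*2 = T + (T + T*(-3 - T))*2 = T + (2*T + 2*T*(-3 - T)) = 3*T + 2*T*(-3 - T))
B*r(4) + P(3, 0) = -(-45)*4*(3 + 2*4) - 5 = -(-45)*4*(3 + 8) - 5 = -(-45)*4*11 - 5 = -45*(-44) - 5 = 1980 - 5 = 1975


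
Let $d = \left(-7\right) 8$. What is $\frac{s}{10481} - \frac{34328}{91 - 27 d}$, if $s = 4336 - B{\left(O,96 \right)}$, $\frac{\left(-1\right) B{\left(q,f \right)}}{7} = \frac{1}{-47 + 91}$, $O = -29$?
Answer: $- \frac{2217857117}{105606556} \approx -21.001$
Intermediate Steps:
$B{\left(q,f \right)} = - \frac{7}{44}$ ($B{\left(q,f \right)} = - \frac{7}{-47 + 91} = - \frac{7}{44}$)
$d = -56$
$s = \frac{190791}{44}$ ($s = 4336 - - \frac{7}{44} = 4336 + \frac{7}{44} = \frac{190791}{44} \approx 4336.2$)
$\frac{s}{10481} - \frac{34328}{91 - 27 d} = \frac{190791}{44 \cdot 10481} - \frac{34328}{91 - -1512} = \frac{190791}{44} \cdot \frac{1}{10481} - \frac{34328}{91 + 1512} = \frac{190791}{461164} - \frac{34328}{1603} = \frac{190791}{461164} - \frac{4904}{229} = - \frac{2217857117}{105606556}$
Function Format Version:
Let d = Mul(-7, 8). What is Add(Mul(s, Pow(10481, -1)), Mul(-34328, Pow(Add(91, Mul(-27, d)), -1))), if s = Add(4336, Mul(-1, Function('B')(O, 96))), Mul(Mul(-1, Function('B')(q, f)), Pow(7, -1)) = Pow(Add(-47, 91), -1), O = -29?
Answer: Rational(-2217857117, 105606556) ≈ -21.001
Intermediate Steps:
Function('B')(q, f) = Rational(-7, 44) (Function('B')(q, f) = Mul(-7, Pow(Add(-47, 91), -1)) = Mul(-7, Pow(44, -1)) = Mul(-7, Rational(1, 44)) = Rational(-7, 44))
d = -56
s = Rational(190791, 44) (s = Add(4336, Mul(-1, Rational(-7, 44))) = Add(4336, Rational(7, 44)) = Rational(190791, 44) ≈ 4336.2)
Add(Mul(s, Pow(10481, -1)), Mul(-34328, Pow(Add(91, Mul(-27, d)), -1))) = Add(Mul(Rational(190791, 44), Pow(10481, -1)), Mul(-34328, Pow(Add(91, Mul(-27, -56)), -1))) = Add(Mul(Rational(190791, 44), Rational(1, 10481)), Mul(-34328, Pow(Add(91, 1512), -1))) = Add(Rational(190791, 461164), Mul(-34328, Pow(1603, -1))) = Add(Rational(190791, 461164), Mul(-34328, Rational(1, 1603))) = Add(Rational(190791, 461164), Rational(-4904, 229)) = Rational(-2217857117, 105606556)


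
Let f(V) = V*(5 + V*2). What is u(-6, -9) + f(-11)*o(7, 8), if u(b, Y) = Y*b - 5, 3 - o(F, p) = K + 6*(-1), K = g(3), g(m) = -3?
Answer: 2293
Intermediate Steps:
K = -3
f(V) = V*(5 + 2*V)
o(F, p) = 12 (o(F, p) = 3 - (-3 + 6*(-1)) = 3 - (-3 - 6) = 3 - 1*(-9) = 3 + 9 = 12)
u(b, Y) = -5 + Y*b
u(-6, -9) + f(-11)*o(7, 8) = (-5 - 9*(-6)) - 11*(5 + 2*(-11))*12 = (-5 + 54) - 11*(5 - 22)*12 = 49 - 11*(-17)*12 = 49 + 187*12 = 49 + 2244 = 2293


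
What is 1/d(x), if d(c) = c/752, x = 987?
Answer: 16/21 ≈ 0.76190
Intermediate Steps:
d(c) = c/752 (d(c) = c*(1/752) = c/752)
1/d(x) = 1/((1/752)*987) = 1/(21/16) = 16/21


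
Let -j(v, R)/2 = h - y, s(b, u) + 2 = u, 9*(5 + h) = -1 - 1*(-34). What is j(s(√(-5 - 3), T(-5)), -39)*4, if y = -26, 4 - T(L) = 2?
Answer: -592/3 ≈ -197.33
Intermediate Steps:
h = -4/3 (h = -5 + (-1 - 1*(-34))/9 = -5 + (-1 + 34)/9 = -5 + (⅑)*33 = -5 + 11/3 = -4/3 ≈ -1.3333)
T(L) = 2 (T(L) = 4 - 1*2 = 4 - 2 = 2)
s(b, u) = -2 + u
j(v, R) = -148/3 (j(v, R) = -2*(-4/3 - 1*(-26)) = -2*(-4/3 + 26) = -2*74/3 = -148/3)
j(s(√(-5 - 3), T(-5)), -39)*4 = -148/3*4 = -592/3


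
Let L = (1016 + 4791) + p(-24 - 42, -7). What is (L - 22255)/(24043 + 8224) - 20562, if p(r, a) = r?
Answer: -663490568/32267 ≈ -20563.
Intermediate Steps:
L = 5741 (L = (1016 + 4791) + (-24 - 42) = 5807 - 66 = 5741)
(L - 22255)/(24043 + 8224) - 20562 = (5741 - 22255)/(24043 + 8224) - 20562 = -16514/32267 - 20562 = -663490568/32267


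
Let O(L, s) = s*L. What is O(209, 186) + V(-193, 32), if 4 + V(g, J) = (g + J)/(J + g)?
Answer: 38871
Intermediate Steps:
O(L, s) = L*s
V(g, J) = -3 (V(g, J) = -4 + (g + J)/(J + g) = -4 + (J + g)/(J + g) = -4 + 1 = -3)
O(209, 186) + V(-193, 32) = 209*186 - 3 = 38874 - 3 = 38871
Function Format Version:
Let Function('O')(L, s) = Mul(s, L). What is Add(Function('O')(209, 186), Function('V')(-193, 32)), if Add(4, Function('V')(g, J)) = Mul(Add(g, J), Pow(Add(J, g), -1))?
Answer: 38871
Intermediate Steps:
Function('O')(L, s) = Mul(L, s)
Function('V')(g, J) = -3 (Function('V')(g, J) = Add(-4, Mul(Add(g, J), Pow(Add(J, g), -1))) = Add(-4, Mul(Add(J, g), Pow(Add(J, g), -1))) = Add(-4, 1) = -3)
Add(Function('O')(209, 186), Function('V')(-193, 32)) = Add(Mul(209, 186), -3) = Add(38874, -3) = 38871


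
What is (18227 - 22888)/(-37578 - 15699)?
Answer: 79/903 ≈ 0.087486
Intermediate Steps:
(18227 - 22888)/(-37578 - 15699) = -4661/(-53277) = -4661*(-1/53277) = 79/903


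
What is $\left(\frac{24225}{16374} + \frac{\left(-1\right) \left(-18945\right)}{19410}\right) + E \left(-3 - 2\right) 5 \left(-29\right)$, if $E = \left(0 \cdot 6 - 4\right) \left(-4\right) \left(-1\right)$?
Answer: $- \frac{20477355174}{1765663} \approx -11598.0$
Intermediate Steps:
$E = -16$ ($E = \left(0 - 4\right) \left(-4\right) \left(-1\right) = \left(-4\right) \left(-4\right) \left(-1\right) = 16 \left(-1\right) = -16$)
$\left(\frac{24225}{16374} + \frac{\left(-1\right) \left(-18945\right)}{19410}\right) + E \left(-3 - 2\right) 5 \left(-29\right) = \left(\frac{24225}{16374} + \frac{\left(-1\right) \left(-18945\right)}{19410}\right) + - 16 \left(-3 - 2\right) 5 \left(-29\right) = \left(24225 \cdot \frac{1}{16374} + 18945 \cdot \frac{1}{19410}\right) + - 16 \left(\left(-5\right) 5\right) \left(-29\right) = \left(\frac{8075}{5458} + \frac{1263}{1294}\right) + \left(-16\right) \left(-25\right) \left(-29\right) = \frac{4335626}{1765663} + 400 \left(-29\right) = \frac{4335626}{1765663} - 11600 = - \frac{20477355174}{1765663}$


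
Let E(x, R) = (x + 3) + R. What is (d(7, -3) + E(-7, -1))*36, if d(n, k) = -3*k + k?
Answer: 36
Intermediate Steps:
E(x, R) = 3 + R + x (E(x, R) = (3 + x) + R = 3 + R + x)
d(n, k) = -2*k
(d(7, -3) + E(-7, -1))*36 = (-2*(-3) + (3 - 1 - 7))*36 = (6 - 5)*36 = 1*36 = 36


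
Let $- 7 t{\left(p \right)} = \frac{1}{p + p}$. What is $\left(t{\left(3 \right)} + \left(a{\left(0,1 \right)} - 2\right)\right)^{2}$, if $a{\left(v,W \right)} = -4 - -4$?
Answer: $\frac{7225}{1764} \approx 4.0958$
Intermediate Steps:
$t{\left(p \right)} = - \frac{1}{14 p}$ ($t{\left(p \right)} = - \frac{1}{7 \left(p + p\right)} = - \frac{1}{7 \cdot 2 p} = - \frac{\frac{1}{2} \frac{1}{p}}{7} = - \frac{1}{14 p}$)
$a{\left(v,W \right)} = 0$ ($a{\left(v,W \right)} = -4 + 4 = 0$)
$\left(t{\left(3 \right)} + \left(a{\left(0,1 \right)} - 2\right)\right)^{2} = \left(- \frac{1}{14 \cdot 3} + \left(0 - 2\right)\right)^{2} = \left(\left(- \frac{1}{14}\right) \frac{1}{3} + \left(0 - 2\right)\right)^{2} = \left(- \frac{1}{42} - 2\right)^{2} = \left(- \frac{85}{42}\right)^{2} = \frac{7225}{1764}$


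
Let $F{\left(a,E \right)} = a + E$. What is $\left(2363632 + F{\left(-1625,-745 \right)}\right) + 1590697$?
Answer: $3951959$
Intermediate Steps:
$F{\left(a,E \right)} = E + a$
$\left(2363632 + F{\left(-1625,-745 \right)}\right) + 1590697 = \left(2363632 - 2370\right) + 1590697 = 2361262 + 1590697 = 3951959$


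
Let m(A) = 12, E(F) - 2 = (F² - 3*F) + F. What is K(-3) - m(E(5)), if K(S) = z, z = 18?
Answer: 6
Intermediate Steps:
E(F) = 2 + F² - 2*F (E(F) = 2 + ((F² - 3*F) + F) = 2 + (F² - 2*F) = 2 + F² - 2*F)
K(S) = 18
K(-3) - m(E(5)) = 18 - 1*12 = 18 - 12 = 6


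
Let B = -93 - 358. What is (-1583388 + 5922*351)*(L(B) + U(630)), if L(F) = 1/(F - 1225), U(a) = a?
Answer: 261453590343/838 ≈ 3.1200e+8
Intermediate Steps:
B = -451
L(F) = 1/(-1225 + F)
(-1583388 + 5922*351)*(L(B) + U(630)) = (-1583388 + 5922*351)*(1/(-1225 - 451) + 630) = (-1583388 + 2078622)*(1/(-1676) + 630) = 495234*(-1/1676 + 630) = 495234*(1055879/1676) = 261453590343/838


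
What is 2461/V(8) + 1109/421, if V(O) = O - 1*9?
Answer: -1034972/421 ≈ -2458.4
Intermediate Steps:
V(O) = -9 + O (V(O) = O - 9 = -9 + O)
2461/V(8) + 1109/421 = 2461/(-9 + 8) + 1109/421 = 2461/(-1) + 1109*(1/421) = 2461*(-1) + 1109/421 = -2461 + 1109/421 = -1034972/421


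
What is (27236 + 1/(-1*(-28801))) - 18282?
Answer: 257884155/28801 ≈ 8954.0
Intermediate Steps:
(27236 + 1/(-1*(-28801))) - 18282 = (27236 + 1/28801) - 18282 = 784424037/28801 - 18282 = 257884155/28801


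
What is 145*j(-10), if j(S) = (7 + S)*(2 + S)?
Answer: 3480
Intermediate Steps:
j(S) = (2 + S)*(7 + S)
145*j(-10) = 145*(14 + (-10)**2 + 9*(-10)) = 145*(14 + 100 - 90) = 145*24 = 3480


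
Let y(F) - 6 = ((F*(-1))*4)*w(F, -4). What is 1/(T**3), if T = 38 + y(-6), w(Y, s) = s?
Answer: -1/140608 ≈ -7.1120e-6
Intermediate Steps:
y(F) = 6 + 16*F (y(F) = 6 + ((F*(-1))*4)*(-4) = 6 + (-F*4)*(-4) = 6 - 4*F*(-4) = 6 + 16*F)
T = -52 (T = 38 + (6 + 16*(-6)) = 38 + (6 - 96) = 38 - 90 = -52)
1/(T**3) = 1/((-52)**3) = 1/(-140608) = -1/140608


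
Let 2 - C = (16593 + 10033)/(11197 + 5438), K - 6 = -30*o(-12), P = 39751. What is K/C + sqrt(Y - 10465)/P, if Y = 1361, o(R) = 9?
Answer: -99810/151 + 4*I*sqrt(569)/39751 ≈ -660.99 + 0.0024003*I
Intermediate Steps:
K = -264 (K = 6 - 30*9 = 6 - 270 = -264)
C = 6644/16635 (C = 2 - (16593 + 10033)/(11197 + 5438) = 2 - 26626/16635 = 6644/16635 ≈ 0.39940)
K/C + sqrt(Y - 10465)/P = -264/6644/16635 + sqrt(1361 - 10465)/39751 = -264*16635/6644 + sqrt(-9104)*(1/39751) = -99810/151 + (4*I*sqrt(569))*(1/39751) = -99810/151 + 4*I*sqrt(569)/39751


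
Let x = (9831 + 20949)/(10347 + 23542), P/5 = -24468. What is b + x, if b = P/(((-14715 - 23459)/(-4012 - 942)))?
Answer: -10269005606160/646839343 ≈ -15876.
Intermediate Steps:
P = -122340 (P = 5*(-24468) = -122340)
x = 30780/33889 ≈ 0.90826
b = -303036180/19087 (b = -122340*(-4012 - 942)/(-14715 - 23459) = -122340/((-38174/(-4954))) = -122340/((-38174*(-1/4954))) = -122340/19087/2477 = -122340*2477/19087 = -303036180/19087 ≈ -15877.)
b + x = -303036180/19087 + 30780/33889 = -10269005606160/646839343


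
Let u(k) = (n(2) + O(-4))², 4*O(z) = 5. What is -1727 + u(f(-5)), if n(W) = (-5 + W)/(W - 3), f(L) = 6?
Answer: -27343/16 ≈ -1708.9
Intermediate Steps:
O(z) = 5/4 (O(z) = (¼)*5 = 5/4)
n(W) = (-5 + W)/(-3 + W)
u(k) = 289/16 (u(k) = ((-5 + 2)/(-3 + 2) + 5/4)² = (-3/(-1) + 5/4)² = (-1*(-3) + 5/4)² = (3 + 5/4)² = (17/4)² = 289/16)
-1727 + u(f(-5)) = -1727 + 289/16 = -27343/16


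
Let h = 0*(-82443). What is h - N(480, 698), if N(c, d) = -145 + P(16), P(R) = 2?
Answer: 143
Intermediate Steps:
h = 0
N(c, d) = -143 (N(c, d) = -145 + 2 = -143)
h - N(480, 698) = 0 - 1*(-143) = 0 + 143 = 143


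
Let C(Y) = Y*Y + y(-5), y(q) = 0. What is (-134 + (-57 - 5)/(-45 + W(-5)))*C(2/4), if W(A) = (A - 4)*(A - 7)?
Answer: -2126/63 ≈ -33.746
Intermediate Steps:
W(A) = (-7 + A)*(-4 + A) (W(A) = (-4 + A)*(-7 + A) = (-7 + A)*(-4 + A))
C(Y) = Y**2 (C(Y) = Y*Y + 0 = Y**2 + 0 = Y**2)
(-134 + (-57 - 5)/(-45 + W(-5)))*C(2/4) = (-134 + (-57 - 5)/(-45 + (28 + (-5)**2 - 11*(-5))))*(2/4)**2 = (-134 - 62/(-45 + (28 + 25 + 55)))*(2*(1/4))**2 = (-134 - 62/(-45 + 108))*(1/2)**2 = (-134 - 62/63)*(1/4) = -8504/63*1/4 = -2126/63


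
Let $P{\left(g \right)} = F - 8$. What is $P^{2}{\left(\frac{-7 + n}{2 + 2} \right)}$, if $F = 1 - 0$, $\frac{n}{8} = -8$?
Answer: $49$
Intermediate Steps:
$n = -64$ ($n = 8 \left(-8\right) = -64$)
$F = 1$ ($F = 1 + 0 = 1$)
$P{\left(g \right)} = -7$ ($P{\left(g \right)} = 1 - 8 = -7$)
$P^{2}{\left(\frac{-7 + n}{2 + 2} \right)} = \left(-7\right)^{2} = 49$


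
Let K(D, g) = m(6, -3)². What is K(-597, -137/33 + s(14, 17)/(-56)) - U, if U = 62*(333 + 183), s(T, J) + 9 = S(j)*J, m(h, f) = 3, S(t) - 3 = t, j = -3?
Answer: -31983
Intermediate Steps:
S(t) = 3 + t
s(T, J) = -9 (s(T, J) = -9 + (3 - 3)*J = -9 + 0*J = -9 + 0 = -9)
K(D, g) = 9 (K(D, g) = 3² = 9)
U = 31992 (U = 62*516 = 31992)
K(-597, -137/33 + s(14, 17)/(-56)) - U = 9 - 1*31992 = 9 - 31992 = -31983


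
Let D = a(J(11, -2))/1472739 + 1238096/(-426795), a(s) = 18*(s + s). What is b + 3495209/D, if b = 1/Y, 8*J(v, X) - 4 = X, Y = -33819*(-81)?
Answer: -2006054771535422035042322/1664959673811245157 ≈ -1.2049e+6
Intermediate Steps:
Y = 2739339
J(v, X) = 1/2 + X/8
b = 1/2739339 ≈ 3.6505e-7
a(s) = 36*s (a(s) = 18*(2*s) = 36*s)
D = -607796141263/209519213835 (D = (36*(1/2 + (1/8)*(-2)))/1472739 + 1238096/(-426795) = (36*(1/2 - 1/4))*(1/1472739) + 1238096*(-1/426795) = (36*(1/4))*(1/1472739) - 1238096/426795 = 9*(1/1472739) - 1238096/426795 = 3/490913 - 1238096/426795 = -607796141263/209519213835 ≈ -2.9009)
b + 3495209/D = 1/2739339 + 3495209/(-607796141263/209519213835) = 1/2739339 + 3495209*(-209519213835/607796141263) = 1/2739339 - 732313441869016515/607796141263 = -2006054771535422035042322/1664959673811245157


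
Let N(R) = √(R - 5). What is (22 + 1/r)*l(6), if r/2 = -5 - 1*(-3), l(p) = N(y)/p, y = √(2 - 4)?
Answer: 29*√(-5 + I*√2)/8 ≈ 1.1352 + 8.1849*I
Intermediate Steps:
y = I*√2 (y = √(-2) = I*√2 ≈ 1.4142*I)
N(R) = √(-5 + R)
l(p) = √(-5 + I*√2)/p
r = -4 (r = 2*(-5 - 1*(-3)) = 2*(-5 + 3) = 2*(-2) = -4)
(22 + 1/r)*l(6) = (22 + 1/(-4))*(√(-5 + I*√2)/6) = (22 - ¼)*(√(-5 + I*√2)/6) = 87*(√(-5 + I*√2)/6)/4 = 29*√(-5 + I*√2)/8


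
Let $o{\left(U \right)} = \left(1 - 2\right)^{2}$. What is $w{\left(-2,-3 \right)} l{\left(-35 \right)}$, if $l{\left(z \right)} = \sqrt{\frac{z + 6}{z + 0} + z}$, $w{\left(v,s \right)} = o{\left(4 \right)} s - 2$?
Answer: $- \frac{2 i \sqrt{10465}}{7} \approx - 29.228 i$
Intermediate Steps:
$o{\left(U \right)} = 1$ ($o{\left(U \right)} = \left(-1\right)^{2} = 1$)
$w{\left(v,s \right)} = -2 + s$ ($w{\left(v,s \right)} = 1 s - 2 = s - 2 = -2 + s$)
$l{\left(z \right)} = \sqrt{z + \frac{6 + z}{z}}$ ($l{\left(z \right)} = \sqrt{\frac{6 + z}{z} + z} = \sqrt{z + \frac{6 + z}{z}}$)
$w{\left(-2,-3 \right)} l{\left(-35 \right)} = \left(-2 - 3\right) \sqrt{1 - 35 + \frac{6}{-35}} = - 5 \sqrt{1 - 35 + 6 \left(- \frac{1}{35}\right)} = - 5 \sqrt{1 - 35 - \frac{6}{35}} = - 5 \sqrt{- \frac{1196}{35}} = - 5 \frac{2 i \sqrt{10465}}{35} = - \frac{2 i \sqrt{10465}}{7}$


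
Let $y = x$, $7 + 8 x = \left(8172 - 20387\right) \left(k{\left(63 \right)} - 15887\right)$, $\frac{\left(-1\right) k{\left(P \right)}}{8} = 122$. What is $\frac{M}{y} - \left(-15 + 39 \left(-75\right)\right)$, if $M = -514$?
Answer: $\frac{302792858804}{102990769} \approx 2940.0$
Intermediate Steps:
$k{\left(P \right)} = -976$ ($k{\left(P \right)} = \left(-8\right) 122 = -976$)
$x = \frac{102990769}{4}$ ($x = - \frac{7}{8} + \frac{\left(8172 - 20387\right) \left(-976 - 15887\right)}{8} = - \frac{7}{8} + \frac{\left(-12215\right) \left(-16863\right)}{8} = - \frac{7}{8} + \frac{1}{8} \cdot 205981545 = - \frac{7}{8} + \frac{205981545}{8} = \frac{102990769}{4} \approx 2.5748 \cdot 10^{7}$)
$y = \frac{102990769}{4} \approx 2.5748 \cdot 10^{7}$
$\frac{M}{y} - \left(-15 + 39 \left(-75\right)\right) = - \frac{514}{\frac{102990769}{4}} - \left(-15 + 39 \left(-75\right)\right) = \left(-514\right) \frac{4}{102990769} - \left(-15 - 2925\right) = - \frac{2056}{102990769} - -2940 = - \frac{2056}{102990769} + 2940 = \frac{302792858804}{102990769}$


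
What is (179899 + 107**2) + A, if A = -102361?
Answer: 88987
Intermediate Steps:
(179899 + 107**2) + A = (179899 + 107**2) - 102361 = (179899 + 11449) - 102361 = 191348 - 102361 = 88987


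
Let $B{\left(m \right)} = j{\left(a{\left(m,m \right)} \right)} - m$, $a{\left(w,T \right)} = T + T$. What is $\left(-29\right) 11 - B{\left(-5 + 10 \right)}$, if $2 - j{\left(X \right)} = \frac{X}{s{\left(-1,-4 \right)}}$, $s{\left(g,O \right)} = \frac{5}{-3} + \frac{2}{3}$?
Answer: $-326$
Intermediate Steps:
$s{\left(g,O \right)} = -1$ ($s{\left(g,O \right)} = 5 \left(- \frac{1}{3}\right) + 2 \cdot \frac{1}{3} = - \frac{5}{3} + \frac{2}{3} = -1$)
$a{\left(w,T \right)} = 2 T$
$j{\left(X \right)} = 2 + X$ ($j{\left(X \right)} = 2 - \frac{X}{-1} = 2 - X \left(-1\right) = 2 - - X = 2 + X$)
$B{\left(m \right)} = 2 + m$ ($B{\left(m \right)} = \left(2 + 2 m\right) - m = 2 + m$)
$\left(-29\right) 11 - B{\left(-5 + 10 \right)} = \left(-29\right) 11 - \left(2 + \left(-5 + 10\right)\right) = -319 - \left(2 + 5\right) = -319 - 7 = -326$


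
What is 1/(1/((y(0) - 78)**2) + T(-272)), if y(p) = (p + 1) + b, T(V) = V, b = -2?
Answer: -6241/1697551 ≈ -0.0036765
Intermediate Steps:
y(p) = -1 + p (y(p) = (p + 1) - 2 = (1 + p) - 2 = -1 + p)
1/(1/((y(0) - 78)**2) + T(-272)) = 1/(1/(((-1 + 0) - 78)**2) - 272) = 1/(1/((-1 - 78)**2) - 272) = 1/(1/((-79)**2) - 272) = 1/(1/6241 - 272) = 1/(-1697551/6241) = -6241/1697551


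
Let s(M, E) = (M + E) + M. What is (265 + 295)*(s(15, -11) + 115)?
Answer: 75040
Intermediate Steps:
s(M, E) = E + 2*M (s(M, E) = (E + M) + M = E + 2*M)
(265 + 295)*(s(15, -11) + 115) = (265 + 295)*((-11 + 2*15) + 115) = 560*((-11 + 30) + 115) = 560*(19 + 115) = 560*134 = 75040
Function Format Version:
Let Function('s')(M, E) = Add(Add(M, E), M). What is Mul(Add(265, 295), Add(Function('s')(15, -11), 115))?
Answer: 75040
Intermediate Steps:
Function('s')(M, E) = Add(E, Mul(2, M)) (Function('s')(M, E) = Add(Add(E, M), M) = Add(E, Mul(2, M)))
Mul(Add(265, 295), Add(Function('s')(15, -11), 115)) = Mul(Add(265, 295), Add(Add(-11, Mul(2, 15)), 115)) = Mul(560, Add(Add(-11, 30), 115)) = Mul(560, Add(19, 115)) = Mul(560, 134) = 75040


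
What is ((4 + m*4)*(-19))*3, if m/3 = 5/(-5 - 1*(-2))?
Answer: 912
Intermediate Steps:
m = -5 (m = 3*(5/(-5 - 1*(-2))) = 3*(5/(-5 + 2)) = 3*(5/(-3)) = 3*(5*(-⅓)) = 3*(-5/3) = -5)
((4 + m*4)*(-19))*3 = ((4 - 5*4)*(-19))*3 = ((4 - 20)*(-19))*3 = -16*(-19)*3 = 304*3 = 912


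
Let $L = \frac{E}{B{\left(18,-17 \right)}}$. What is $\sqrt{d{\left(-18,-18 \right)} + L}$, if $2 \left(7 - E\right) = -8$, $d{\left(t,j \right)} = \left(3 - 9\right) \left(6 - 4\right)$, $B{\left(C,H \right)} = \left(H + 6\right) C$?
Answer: $\frac{i \sqrt{434}}{6} \approx 3.4721 i$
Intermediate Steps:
$B{\left(C,H \right)} = C \left(6 + H\right)$ ($B{\left(C,H \right)} = \left(6 + H\right) C = C \left(6 + H\right)$)
$d{\left(t,j \right)} = -12$ ($d{\left(t,j \right)} = \left(-6\right) 2 = -12$)
$E = 11$ ($E = 7 - -4 = 7 + 4 = 11$)
$L = - \frac{1}{18}$ ($L = \frac{11}{18 \left(6 - 17\right)} = \frac{11}{18 \left(-11\right)} = \frac{11}{-198} = 11 \left(- \frac{1}{198}\right) = - \frac{1}{18} \approx -0.055556$)
$\sqrt{d{\left(-18,-18 \right)} + L} = \sqrt{-12 - \frac{1}{18}} = \sqrt{- \frac{217}{18}} = \frac{i \sqrt{434}}{6}$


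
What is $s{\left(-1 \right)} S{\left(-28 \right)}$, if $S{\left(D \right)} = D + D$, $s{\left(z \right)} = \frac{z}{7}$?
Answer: $8$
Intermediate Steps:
$s{\left(z \right)} = \frac{z}{7}$ ($s{\left(z \right)} = z \frac{1}{7} = \frac{z}{7}$)
$S{\left(D \right)} = 2 D$
$s{\left(-1 \right)} S{\left(-28 \right)} = \frac{1}{7} \left(-1\right) 2 \left(-28\right) = \left(- \frac{1}{7}\right) \left(-56\right) = 8$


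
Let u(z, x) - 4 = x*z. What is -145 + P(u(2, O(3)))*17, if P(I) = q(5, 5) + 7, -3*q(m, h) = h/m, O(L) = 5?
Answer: -95/3 ≈ -31.667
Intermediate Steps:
q(m, h) = -h/(3*m)
u(z, x) = 4 + x*z
P(I) = 20/3 (P(I) = -⅓*5/5 + 7 = -⅓*5*⅕ + 7 = -⅓ + 7 = 20/3)
-145 + P(u(2, O(3)))*17 = -145 + (20/3)*17 = -145 + 340/3 = -95/3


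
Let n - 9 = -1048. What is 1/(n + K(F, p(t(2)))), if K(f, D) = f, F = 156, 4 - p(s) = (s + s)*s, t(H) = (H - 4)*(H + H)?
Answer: -1/883 ≈ -0.0011325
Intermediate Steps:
t(H) = 2*H*(-4 + H) (t(H) = (-4 + H)*(2*H) = 2*H*(-4 + H))
p(s) = 4 - 2*s² (p(s) = 4 - (s + s)*s = 4 - 2*s*s = 4 - 2*s²)
n = -1039 (n = 9 - 1048 = -1039)
1/(n + K(F, p(t(2)))) = 1/(-1039 + 156) = 1/(-883) = -1/883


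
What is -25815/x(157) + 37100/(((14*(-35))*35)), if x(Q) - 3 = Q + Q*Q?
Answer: -3894689/1215641 ≈ -3.2038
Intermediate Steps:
x(Q) = 3 + Q + Q² (x(Q) = 3 + (Q + Q*Q) = 3 + (Q + Q²) = 3 + Q + Q²)
-25815/x(157) + 37100/(((14*(-35))*35)) = -25815/(3 + 157 + 157²) + 37100/(((14*(-35))*35)) = -25815/(3 + 157 + 24649) + 37100/((-490*35)) = -25815/24809 + 37100/(-17150) = -25815*1/24809 + 37100*(-1/17150) = -25815/24809 - 106/49 = -3894689/1215641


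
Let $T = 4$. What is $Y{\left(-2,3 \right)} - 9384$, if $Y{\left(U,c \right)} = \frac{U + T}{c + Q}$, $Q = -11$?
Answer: $- \frac{37537}{4} \approx -9384.3$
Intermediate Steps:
$Y{\left(U,c \right)} = \frac{4 + U}{-11 + c}$ ($Y{\left(U,c \right)} = \frac{U + 4}{c - 11} = \frac{4 + U}{-11 + c}$)
$Y{\left(-2,3 \right)} - 9384 = \frac{4 - 2}{-11 + 3} - 9384 = \frac{1}{-8} \cdot 2 - 9384 = \left(- \frac{1}{8}\right) 2 - 9384 = - \frac{1}{4} - 9384 = - \frac{37537}{4}$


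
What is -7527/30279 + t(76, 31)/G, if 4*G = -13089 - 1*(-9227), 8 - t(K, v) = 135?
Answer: -2281257/19489583 ≈ -0.11705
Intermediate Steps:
t(K, v) = -127 (t(K, v) = 8 - 1*135 = 8 - 135 = -127)
G = -1931/2 (G = (-13089 - 1*(-9227))/4 = (-13089 + 9227)/4 = (1/4)*(-3862) = -1931/2 ≈ -965.50)
-7527/30279 + t(76, 31)/G = -7527/30279 - 127/(-1931/2) = -7527*1/30279 - 127*(-2/1931) = -2509/10093 + 254/1931 = -2281257/19489583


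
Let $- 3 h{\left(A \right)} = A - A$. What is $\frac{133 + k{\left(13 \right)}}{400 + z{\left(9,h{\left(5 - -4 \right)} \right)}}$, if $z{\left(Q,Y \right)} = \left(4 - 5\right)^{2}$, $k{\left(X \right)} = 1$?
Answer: $\frac{134}{401} \approx 0.33416$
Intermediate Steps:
$h{\left(A \right)} = 0$ ($h{\left(A \right)} = - \frac{A - A}{3} = \left(- \frac{1}{3}\right) 0 = 0$)
$z{\left(Q,Y \right)} = 1$ ($z{\left(Q,Y \right)} = \left(-1\right)^{2} = 1$)
$\frac{133 + k{\left(13 \right)}}{400 + z{\left(9,h{\left(5 - -4 \right)} \right)}} = \frac{133 + 1}{400 + 1} = \frac{134}{401}$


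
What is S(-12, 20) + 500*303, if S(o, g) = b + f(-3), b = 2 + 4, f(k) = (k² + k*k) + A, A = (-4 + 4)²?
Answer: 151524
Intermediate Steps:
A = 0 (A = 0² = 0)
f(k) = 2*k² (f(k) = (k² + k*k) + 0 = (k² + k²) + 0 = 2*k² + 0 = 2*k²)
b = 6
S(o, g) = 24 (S(o, g) = 6 + 2*(-3)² = 6 + 2*9 = 6 + 18 = 24)
S(-12, 20) + 500*303 = 24 + 500*303 = 24 + 151500 = 151524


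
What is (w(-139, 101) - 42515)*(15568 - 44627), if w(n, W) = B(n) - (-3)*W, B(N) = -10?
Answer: 1226929098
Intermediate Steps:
w(n, W) = -10 + 3*W (w(n, W) = -10 - (-3)*W = -10 + 3*W)
(w(-139, 101) - 42515)*(15568 - 44627) = ((-10 + 3*101) - 42515)*(15568 - 44627) = ((-10 + 303) - 42515)*(-29059) = (293 - 42515)*(-29059) = -42222*(-29059) = 1226929098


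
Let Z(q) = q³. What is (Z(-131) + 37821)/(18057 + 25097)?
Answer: -1105135/21577 ≈ -51.218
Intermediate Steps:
(Z(-131) + 37821)/(18057 + 25097) = ((-131)³ + 37821)/(18057 + 25097) = (-2248091 + 37821)/43154 = -2210270*1/43154 = -1105135/21577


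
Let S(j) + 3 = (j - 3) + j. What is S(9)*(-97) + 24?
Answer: -1140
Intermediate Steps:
S(j) = -6 + 2*j (S(j) = -3 + ((j - 3) + j) = -3 + ((-3 + j) + j) = -3 + (-3 + 2*j) = -6 + 2*j)
S(9)*(-97) + 24 = (-6 + 2*9)*(-97) + 24 = (-6 + 18)*(-97) + 24 = 12*(-97) + 24 = -1164 + 24 = -1140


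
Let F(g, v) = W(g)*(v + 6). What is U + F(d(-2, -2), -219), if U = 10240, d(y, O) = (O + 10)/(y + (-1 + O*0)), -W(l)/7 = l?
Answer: 6264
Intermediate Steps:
W(l) = -7*l
d(y, O) = (10 + O)/(-1 + y) (d(y, O) = (10 + O)/(y + (-1 + 0)) = (10 + O)/(y - 1) = (10 + O)/(-1 + y))
F(g, v) = -7*g*(6 + v) (F(g, v) = (-7*g)*(v + 6) = (-7*g)*(6 + v) = -7*g*(6 + v))
U + F(d(-2, -2), -219) = 10240 - 7*(10 - 2)/(-1 - 2)*(6 - 219) = 10240 - 7*8/(-3)*(-213) = 10240 - 7*(-⅓*8)*(-213) = 10240 - 7*(-8/3)*(-213) = 10240 - 3976 = 6264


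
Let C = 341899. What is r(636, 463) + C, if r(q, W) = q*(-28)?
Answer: 324091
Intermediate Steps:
r(q, W) = -28*q
r(636, 463) + C = -28*636 + 341899 = -17808 + 341899 = 324091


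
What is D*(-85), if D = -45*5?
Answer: 19125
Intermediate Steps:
D = -225
D*(-85) = -225*(-85) = 19125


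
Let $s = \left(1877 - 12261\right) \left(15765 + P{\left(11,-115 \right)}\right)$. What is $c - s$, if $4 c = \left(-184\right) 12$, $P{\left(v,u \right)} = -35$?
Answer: $163339768$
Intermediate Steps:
$c = -552$ ($c = \frac{\left(-184\right) 12}{4} = \frac{1}{4} \left(-2208\right) = -552$)
$s = -163340320$ ($s = \left(1877 - 12261\right) \left(15765 - 35\right) = \left(-10384\right) 15730 = -163340320$)
$c - s = -552 - -163340320 = -552 + 163340320 = 163339768$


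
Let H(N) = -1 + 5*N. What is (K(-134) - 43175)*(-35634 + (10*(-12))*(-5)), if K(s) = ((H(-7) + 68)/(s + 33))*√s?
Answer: 1512592950 + 1121088*I*√134/101 ≈ 1.5126e+9 + 1.2849e+5*I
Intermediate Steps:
K(s) = 32*√s/(33 + s) (K(s) = (((-1 + 5*(-7)) + 68)/(s + 33))*√s = (((-1 - 35) + 68)/(33 + s))*√s = ((-36 + 68)/(33 + s))*√s = (32/(33 + s))*√s = 32*√s/(33 + s))
(K(-134) - 43175)*(-35634 + (10*(-12))*(-5)) = (32*√(-134)/(33 - 134) - 43175)*(-35634 + (10*(-12))*(-5)) = (32*(I*√134)/(-101) - 43175)*(-35634 - 120*(-5)) = (32*(I*√134)*(-1/101) - 43175)*(-35634 + 600) = (-32*I*√134/101 - 43175)*(-35034) = (-43175 - 32*I*√134/101)*(-35034) = 1512592950 + 1121088*I*√134/101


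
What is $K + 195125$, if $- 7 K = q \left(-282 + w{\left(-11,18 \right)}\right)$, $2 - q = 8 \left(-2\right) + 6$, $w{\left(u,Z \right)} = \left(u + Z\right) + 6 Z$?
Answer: $\frac{1367879}{7} \approx 1.9541 \cdot 10^{5}$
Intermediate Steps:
$w{\left(u,Z \right)} = u + 7 Z$ ($w{\left(u,Z \right)} = \left(Z + u\right) + 6 Z = u + 7 Z$)
$q = 12$ ($q = 2 - \left(8 \left(-2\right) + 6\right) = 2 - \left(-16 + 6\right) = 2 - -10 = 2 + 10 = 12$)
$K = \frac{2004}{7}$ ($K = - \frac{12 \left(-282 + \left(-11 + 7 \cdot 18\right)\right)}{7} = - \frac{12 \left(-282 + \left(-11 + 126\right)\right)}{7} = - \frac{12 \left(-282 + 115\right)}{7} = - \frac{12 \left(-167\right)}{7} = \left(- \frac{1}{7}\right) \left(-2004\right) = \frac{2004}{7} \approx 286.29$)
$K + 195125 = \frac{2004}{7} + 195125 = \frac{1367879}{7}$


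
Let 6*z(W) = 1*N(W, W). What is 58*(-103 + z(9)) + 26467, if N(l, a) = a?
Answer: 20580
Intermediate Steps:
z(W) = W/6 (z(W) = (1*W)/6 = W/6)
58*(-103 + z(9)) + 26467 = 58*(-103 + (1/6)*9) + 26467 = 58*(-103 + 3/2) + 26467 = 58*(-203/2) + 26467 = -5887 + 26467 = 20580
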